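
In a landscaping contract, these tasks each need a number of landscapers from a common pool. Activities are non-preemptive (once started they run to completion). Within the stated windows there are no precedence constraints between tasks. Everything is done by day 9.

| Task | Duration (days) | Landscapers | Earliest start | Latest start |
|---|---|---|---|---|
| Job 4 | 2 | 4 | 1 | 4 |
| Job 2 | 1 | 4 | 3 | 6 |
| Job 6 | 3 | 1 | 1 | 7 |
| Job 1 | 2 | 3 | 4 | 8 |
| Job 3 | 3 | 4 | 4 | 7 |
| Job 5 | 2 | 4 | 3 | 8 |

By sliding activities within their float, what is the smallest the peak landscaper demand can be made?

7

Early-start (Job 4@1, Job 2@3, Job 6@1, Job 1@4, Job 3@4, Job 5@3) gives peak 11: d1:5  d2:5  d3:9  d4:11  d5:7  d6:4  d7:0  d8:0  d9:0.
Shift Job 5→7.
Schedule Job 4@1, Job 2@3, Job 6@1, Job 1@4, Job 3@4, Job 5@7: d1:5  d2:5  d3:5  d4:7  d5:7  d6:4  d7:4  d8:4  d9:0 — peak 7.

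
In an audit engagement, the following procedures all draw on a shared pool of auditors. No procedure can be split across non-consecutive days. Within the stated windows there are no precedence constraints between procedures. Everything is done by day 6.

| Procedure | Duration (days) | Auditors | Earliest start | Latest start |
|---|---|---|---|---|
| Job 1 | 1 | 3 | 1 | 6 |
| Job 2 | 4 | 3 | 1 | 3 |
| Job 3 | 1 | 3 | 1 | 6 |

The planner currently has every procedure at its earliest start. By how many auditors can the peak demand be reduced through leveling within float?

Early-start peak: d1:9  d2:3  d3:3  d4:3  d5:0  d6:0 ⇒ 9.
Leveled (Job 1@1, Job 2@2, Job 3@6): d1:3  d2:3  d3:3  d4:3  d5:3  d6:3 ⇒ 3.
Reduction 9 − 3 = 6.

6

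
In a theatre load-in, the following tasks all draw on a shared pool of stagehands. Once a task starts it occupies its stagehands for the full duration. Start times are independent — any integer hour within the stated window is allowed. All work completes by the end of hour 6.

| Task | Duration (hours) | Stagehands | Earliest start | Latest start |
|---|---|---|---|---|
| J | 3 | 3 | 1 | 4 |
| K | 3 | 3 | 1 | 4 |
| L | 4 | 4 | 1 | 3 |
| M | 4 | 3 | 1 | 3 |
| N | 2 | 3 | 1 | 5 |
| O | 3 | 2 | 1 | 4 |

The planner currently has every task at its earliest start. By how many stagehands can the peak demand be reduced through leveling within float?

6

Early-start peak: h1:18  h2:18  h3:15  h4:7  h5:0  h6:0 ⇒ 18.
Leveled (J@1, K@4, L@1, M@1, N@5, O@1): h1:12  h2:12  h3:12  h4:10  h5:6  h6:6 ⇒ 12.
Reduction 18 − 12 = 6.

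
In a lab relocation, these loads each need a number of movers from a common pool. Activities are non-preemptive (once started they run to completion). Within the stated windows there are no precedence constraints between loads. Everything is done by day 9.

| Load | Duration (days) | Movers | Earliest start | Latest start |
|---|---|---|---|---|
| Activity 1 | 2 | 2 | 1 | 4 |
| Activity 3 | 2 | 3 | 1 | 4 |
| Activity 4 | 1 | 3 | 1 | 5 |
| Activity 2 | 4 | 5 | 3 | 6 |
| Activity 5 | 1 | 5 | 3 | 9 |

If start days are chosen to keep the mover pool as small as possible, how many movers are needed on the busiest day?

Early-start (Activity 1@1, Activity 3@1, Activity 4@1, Activity 2@3, Activity 5@3) gives peak 10: d1:8  d2:5  d3:10  d4:5  d5:5  d6:5  d7:0  d8:0  d9:0.
Shift Activity 4→3, Activity 2→4, Activity 5→8.
Schedule Activity 1@1, Activity 3@1, Activity 4@3, Activity 2@4, Activity 5@8: d1:5  d2:5  d3:3  d4:5  d5:5  d6:5  d7:5  d8:5  d9:0 — peak 5.
Total mover-days = 38 over 9 days ⇒ peak ≥ ⌈38/9⌉ = 5, so 5 is optimal.

5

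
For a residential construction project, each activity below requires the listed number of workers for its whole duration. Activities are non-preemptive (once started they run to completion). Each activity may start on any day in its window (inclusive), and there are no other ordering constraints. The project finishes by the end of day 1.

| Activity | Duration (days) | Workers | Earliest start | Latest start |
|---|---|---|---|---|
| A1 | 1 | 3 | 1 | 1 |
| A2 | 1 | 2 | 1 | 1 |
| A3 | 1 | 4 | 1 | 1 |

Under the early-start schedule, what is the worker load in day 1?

At early start, day 1 has: A1, A2, A3.
Demand: 3 + 2 + 4 = 9.

9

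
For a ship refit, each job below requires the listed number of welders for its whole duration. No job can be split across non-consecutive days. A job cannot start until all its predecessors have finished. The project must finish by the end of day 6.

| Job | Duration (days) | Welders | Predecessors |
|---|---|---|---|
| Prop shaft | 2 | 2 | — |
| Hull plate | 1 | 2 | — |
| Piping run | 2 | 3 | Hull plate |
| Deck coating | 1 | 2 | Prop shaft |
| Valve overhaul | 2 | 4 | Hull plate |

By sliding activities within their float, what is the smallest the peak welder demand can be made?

Early-start (Prop shaft@1, Hull plate@1, Piping run@2, Deck coating@3, Valve overhaul@2) gives peak 9: d1:4  d2:9  d3:9  d4:0  d5:0  d6:0.
Shift Valve overhaul→4.
Schedule Prop shaft@1, Hull plate@1, Piping run@2, Deck coating@3, Valve overhaul@4: d1:4  d2:5  d3:5  d4:4  d5:4  d6:0 — peak 5.

5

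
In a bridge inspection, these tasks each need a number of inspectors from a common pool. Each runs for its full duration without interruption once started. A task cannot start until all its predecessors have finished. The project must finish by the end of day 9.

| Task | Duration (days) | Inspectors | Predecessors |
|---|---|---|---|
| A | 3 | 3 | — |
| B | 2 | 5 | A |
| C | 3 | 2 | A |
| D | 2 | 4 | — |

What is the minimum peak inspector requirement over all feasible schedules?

Early-start (A@1, B@4, C@4, D@1) gives peak 7: d1:7  d2:7  d3:3  d4:7  d5:7  d6:2  d7:0  d8:0  d9:0.
Shift C→6, D→6.
Schedule A@1, B@4, C@6, D@6: d1:3  d2:3  d3:3  d4:5  d5:5  d6:6  d7:6  d8:2  d9:0 — peak 6.

6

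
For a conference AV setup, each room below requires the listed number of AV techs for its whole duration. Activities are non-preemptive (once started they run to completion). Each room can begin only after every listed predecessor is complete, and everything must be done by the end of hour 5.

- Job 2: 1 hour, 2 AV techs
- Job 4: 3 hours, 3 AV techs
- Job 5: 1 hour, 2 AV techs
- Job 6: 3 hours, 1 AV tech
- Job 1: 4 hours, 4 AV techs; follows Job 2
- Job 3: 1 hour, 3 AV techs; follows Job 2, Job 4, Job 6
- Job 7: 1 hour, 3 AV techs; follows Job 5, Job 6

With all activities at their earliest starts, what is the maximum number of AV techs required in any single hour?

10

Early-start schedule: Job 2@1, Job 4@1, Job 5@1, Job 6@1, Job 1@2, Job 3@4, Job 7@4.
Load per hour: hour 1: 8, hour 2: 8, hour 3: 8, hour 4: 10, hour 5: 4.
Peak is 10.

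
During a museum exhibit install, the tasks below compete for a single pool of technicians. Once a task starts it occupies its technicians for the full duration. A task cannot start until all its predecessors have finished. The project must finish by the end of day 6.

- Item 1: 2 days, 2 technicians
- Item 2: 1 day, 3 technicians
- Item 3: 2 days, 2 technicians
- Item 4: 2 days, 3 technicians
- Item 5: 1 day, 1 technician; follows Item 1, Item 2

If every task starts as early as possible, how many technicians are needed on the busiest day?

Early-start schedule: Item 1@1, Item 2@1, Item 3@1, Item 4@1, Item 5@3.
Load per day: day 1: 10, day 2: 7, day 3: 1, day 4: 0, day 5: 0, day 6: 0.
Peak is 10.

10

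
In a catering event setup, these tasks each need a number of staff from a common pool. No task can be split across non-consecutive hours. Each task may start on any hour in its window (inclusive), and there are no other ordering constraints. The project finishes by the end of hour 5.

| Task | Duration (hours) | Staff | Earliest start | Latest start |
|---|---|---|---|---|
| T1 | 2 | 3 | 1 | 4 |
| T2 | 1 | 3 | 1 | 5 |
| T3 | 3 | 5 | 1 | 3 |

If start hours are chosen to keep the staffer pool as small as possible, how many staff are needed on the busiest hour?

Early-start (T1@1, T2@1, T3@1) gives peak 11: h1:11  h2:8  h3:5  h4:0  h5:0.
Shift T3→3.
Schedule T1@1, T2@1, T3@3: h1:6  h2:3  h3:5  h4:5  h5:5 — peak 6.

6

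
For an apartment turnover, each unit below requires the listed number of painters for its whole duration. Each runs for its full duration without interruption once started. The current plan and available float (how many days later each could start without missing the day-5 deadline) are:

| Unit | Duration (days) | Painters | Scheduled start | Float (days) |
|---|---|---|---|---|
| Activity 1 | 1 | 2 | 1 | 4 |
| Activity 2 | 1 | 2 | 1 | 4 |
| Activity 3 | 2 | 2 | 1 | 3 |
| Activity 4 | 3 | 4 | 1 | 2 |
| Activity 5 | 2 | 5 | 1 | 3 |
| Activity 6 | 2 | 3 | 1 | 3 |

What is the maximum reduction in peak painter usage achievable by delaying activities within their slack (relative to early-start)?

Early-start peak: d1:18  d2:14  d3:4  d4:0  d5:0 ⇒ 18.
Leveled (Activity 1@1, Activity 2@1, Activity 3@2, Activity 4@1, Activity 5@4, Activity 6@4): d1:8  d2:6  d3:6  d4:8  d5:8 ⇒ 8.
Reduction 18 − 8 = 10.

10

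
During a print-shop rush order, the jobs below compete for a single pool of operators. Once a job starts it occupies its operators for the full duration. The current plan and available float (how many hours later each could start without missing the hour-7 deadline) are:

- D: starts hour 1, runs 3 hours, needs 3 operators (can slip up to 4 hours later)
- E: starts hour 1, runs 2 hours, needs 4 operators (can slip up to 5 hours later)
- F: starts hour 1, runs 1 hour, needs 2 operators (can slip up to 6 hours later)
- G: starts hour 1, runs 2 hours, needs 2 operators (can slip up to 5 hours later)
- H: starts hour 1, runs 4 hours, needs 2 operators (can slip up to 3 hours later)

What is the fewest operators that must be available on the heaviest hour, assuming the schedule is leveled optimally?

5

Early-start (D@1, E@1, F@1, G@1, H@1) gives peak 13: h1:13  h2:11  h3:5  h4:2  h5:0  h6:0  h7:0.
Shift E→6, G→4, H→2.
Schedule D@1, E@6, F@1, G@4, H@2: h1:5  h2:5  h3:5  h4:4  h5:4  h6:4  h7:4 — peak 5.
Total operator-hours = 31 over 7 hours ⇒ peak ≥ ⌈31/7⌉ = 5, so 5 is optimal.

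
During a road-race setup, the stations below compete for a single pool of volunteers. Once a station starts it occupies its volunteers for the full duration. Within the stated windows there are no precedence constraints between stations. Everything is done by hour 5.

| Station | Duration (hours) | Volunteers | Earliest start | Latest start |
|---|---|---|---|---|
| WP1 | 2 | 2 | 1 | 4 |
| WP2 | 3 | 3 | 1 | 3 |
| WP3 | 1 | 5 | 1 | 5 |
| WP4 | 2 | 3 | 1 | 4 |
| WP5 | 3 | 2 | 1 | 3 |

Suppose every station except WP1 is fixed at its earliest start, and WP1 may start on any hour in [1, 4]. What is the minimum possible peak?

13

WP1@1: h1:15  h2:10  h3:5  h4:0  h5:0 → peak 15
WP1@2: h1:13  h2:10  h3:7  h4:0  h5:0 → peak 13
WP1@3: h1:13  h2:8  h3:7  h4:2  h5:0 → peak 13
WP1@4: h1:13  h2:8  h3:5  h4:2  h5:2 → peak 13
Best is WP1@2, peak 13.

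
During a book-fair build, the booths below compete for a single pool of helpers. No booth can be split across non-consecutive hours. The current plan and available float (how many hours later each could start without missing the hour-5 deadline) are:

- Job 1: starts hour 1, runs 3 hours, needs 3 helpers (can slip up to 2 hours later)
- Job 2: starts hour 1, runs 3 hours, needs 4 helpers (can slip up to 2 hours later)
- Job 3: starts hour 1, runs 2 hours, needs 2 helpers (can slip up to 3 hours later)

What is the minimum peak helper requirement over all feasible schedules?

7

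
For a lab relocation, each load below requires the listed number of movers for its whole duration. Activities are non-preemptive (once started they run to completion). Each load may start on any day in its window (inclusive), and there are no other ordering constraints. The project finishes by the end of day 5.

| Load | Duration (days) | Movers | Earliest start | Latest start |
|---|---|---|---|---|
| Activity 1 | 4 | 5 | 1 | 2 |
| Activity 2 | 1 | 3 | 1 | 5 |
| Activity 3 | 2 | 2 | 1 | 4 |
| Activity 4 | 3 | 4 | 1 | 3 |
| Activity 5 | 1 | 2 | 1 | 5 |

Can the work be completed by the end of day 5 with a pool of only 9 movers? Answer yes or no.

Schedule Activity 1@1, Activity 2@5, Activity 3@1, Activity 4@3, Activity 5@1: d1:9  d2:7  d3:9  d4:9  d5:7 — peak 9 ≤ 9.

yes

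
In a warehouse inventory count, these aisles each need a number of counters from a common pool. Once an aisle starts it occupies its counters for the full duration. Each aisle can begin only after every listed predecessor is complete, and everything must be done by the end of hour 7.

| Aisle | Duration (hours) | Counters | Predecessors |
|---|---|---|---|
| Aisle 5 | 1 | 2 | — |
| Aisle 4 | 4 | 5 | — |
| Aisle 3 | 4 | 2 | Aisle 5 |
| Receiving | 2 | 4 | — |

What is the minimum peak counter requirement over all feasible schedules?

7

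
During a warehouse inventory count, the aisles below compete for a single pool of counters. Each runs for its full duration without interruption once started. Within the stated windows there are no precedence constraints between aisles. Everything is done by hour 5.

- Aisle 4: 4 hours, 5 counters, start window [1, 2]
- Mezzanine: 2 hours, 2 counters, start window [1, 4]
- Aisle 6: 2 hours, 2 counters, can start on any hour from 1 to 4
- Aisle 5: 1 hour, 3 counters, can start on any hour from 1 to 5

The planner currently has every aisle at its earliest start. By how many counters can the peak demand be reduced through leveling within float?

Early-start peak: h1:12  h2:9  h3:5  h4:5  h5:0 ⇒ 12.
Leveled (Aisle 4@1, Mezzanine@1, Aisle 6@3, Aisle 5@5): h1:7  h2:7  h3:7  h4:7  h5:3 ⇒ 7.
Reduction 12 − 7 = 5.

5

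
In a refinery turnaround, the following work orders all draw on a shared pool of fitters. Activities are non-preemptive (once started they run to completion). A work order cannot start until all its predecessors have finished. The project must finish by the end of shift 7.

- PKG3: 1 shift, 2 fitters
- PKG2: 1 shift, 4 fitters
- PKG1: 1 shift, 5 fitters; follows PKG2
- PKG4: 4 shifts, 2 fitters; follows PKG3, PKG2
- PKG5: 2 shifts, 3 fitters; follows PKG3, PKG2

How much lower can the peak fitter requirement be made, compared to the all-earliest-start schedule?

Early-start peak: s1:6  s2:10  s3:5  s4:2  s5:2  s6:0  s7:0 ⇒ 10.
Leveled (PKG3@1, PKG2@2, PKG1@3, PKG4@4, PKG5@4): s1:2  s2:4  s3:5  s4:5  s5:5  s6:2  s7:2 ⇒ 5.
Reduction 10 − 5 = 5.

5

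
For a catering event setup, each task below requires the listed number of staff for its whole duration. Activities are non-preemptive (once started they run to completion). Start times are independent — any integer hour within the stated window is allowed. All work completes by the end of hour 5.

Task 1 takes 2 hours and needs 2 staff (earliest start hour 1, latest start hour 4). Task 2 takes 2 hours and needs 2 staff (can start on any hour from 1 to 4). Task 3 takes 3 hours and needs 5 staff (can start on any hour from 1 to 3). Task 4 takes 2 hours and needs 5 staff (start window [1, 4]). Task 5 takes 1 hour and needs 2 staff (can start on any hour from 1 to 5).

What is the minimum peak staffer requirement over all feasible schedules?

7

Early-start (Task 1@1, Task 2@1, Task 3@1, Task 4@1, Task 5@1) gives peak 16: h1:16  h2:14  h3:5  h4:0  h5:0.
Shift Task 2→3, Task 4→4, Task 5→5.
Schedule Task 1@1, Task 2@3, Task 3@1, Task 4@4, Task 5@5: h1:7  h2:7  h3:7  h4:7  h5:7 — peak 7.
Total staffer-hours = 35 over 5 hours ⇒ peak ≥ ⌈35/5⌉ = 7, so 7 is optimal.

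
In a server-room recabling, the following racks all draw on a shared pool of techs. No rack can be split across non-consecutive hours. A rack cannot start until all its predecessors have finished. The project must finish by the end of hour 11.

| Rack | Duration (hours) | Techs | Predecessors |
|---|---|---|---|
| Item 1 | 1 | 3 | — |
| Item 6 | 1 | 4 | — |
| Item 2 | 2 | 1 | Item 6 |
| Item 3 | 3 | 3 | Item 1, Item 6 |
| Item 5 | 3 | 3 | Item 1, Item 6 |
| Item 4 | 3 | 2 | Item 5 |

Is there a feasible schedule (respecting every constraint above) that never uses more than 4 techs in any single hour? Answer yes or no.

yes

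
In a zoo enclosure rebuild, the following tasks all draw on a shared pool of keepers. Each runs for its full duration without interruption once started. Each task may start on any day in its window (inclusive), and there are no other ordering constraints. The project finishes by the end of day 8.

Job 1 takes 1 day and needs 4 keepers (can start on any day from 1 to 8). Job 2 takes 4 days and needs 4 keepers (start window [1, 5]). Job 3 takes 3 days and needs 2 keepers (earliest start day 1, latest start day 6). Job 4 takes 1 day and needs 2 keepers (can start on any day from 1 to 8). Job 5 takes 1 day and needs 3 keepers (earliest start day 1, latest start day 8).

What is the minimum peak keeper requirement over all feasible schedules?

Early-start (Job 1@1, Job 2@1, Job 3@1, Job 4@1, Job 5@1) gives peak 15: d1:15  d2:6  d3:6  d4:4  d5:0  d6:0  d7:0  d8:0.
Shift Job 2→2, Job 3→6, Job 4→6, Job 5→7.
Schedule Job 1@1, Job 2@2, Job 3@6, Job 4@6, Job 5@7: d1:4  d2:4  d3:4  d4:4  d5:4  d6:4  d7:5  d8:2 — peak 5.

5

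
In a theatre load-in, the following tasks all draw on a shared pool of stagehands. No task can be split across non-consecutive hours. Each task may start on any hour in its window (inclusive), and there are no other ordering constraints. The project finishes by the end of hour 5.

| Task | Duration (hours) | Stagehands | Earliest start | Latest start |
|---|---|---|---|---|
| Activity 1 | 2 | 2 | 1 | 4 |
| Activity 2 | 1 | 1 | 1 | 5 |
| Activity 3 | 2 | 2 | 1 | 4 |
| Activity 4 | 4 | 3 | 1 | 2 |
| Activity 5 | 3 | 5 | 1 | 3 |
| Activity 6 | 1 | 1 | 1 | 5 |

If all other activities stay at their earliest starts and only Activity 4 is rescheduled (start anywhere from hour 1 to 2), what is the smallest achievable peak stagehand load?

12

Activity 4@1: h1:14  h2:12  h3:8  h4:3  h5:0 → peak 14
Activity 4@2: h1:11  h2:12  h3:8  h4:3  h5:3 → peak 12
Best is Activity 4@2, peak 12.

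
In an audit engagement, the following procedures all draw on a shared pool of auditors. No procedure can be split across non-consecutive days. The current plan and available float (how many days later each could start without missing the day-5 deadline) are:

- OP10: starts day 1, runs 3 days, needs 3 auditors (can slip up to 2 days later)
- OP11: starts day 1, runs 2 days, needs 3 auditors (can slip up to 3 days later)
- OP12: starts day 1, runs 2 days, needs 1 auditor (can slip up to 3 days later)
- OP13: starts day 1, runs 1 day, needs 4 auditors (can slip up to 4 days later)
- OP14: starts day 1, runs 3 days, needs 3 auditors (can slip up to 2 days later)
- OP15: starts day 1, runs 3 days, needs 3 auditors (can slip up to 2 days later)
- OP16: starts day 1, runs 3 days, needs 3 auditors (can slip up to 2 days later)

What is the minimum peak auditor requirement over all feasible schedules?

Early-start (OP10@1, OP11@1, OP12@1, OP13@1, OP14@1, OP15@1, OP16@1) gives peak 20: d1:20  d2:16  d3:12  d4:0  d5:0.
Shift OP14→2, OP15→3, OP16→3.
Schedule OP10@1, OP11@1, OP12@1, OP13@1, OP14@2, OP15@3, OP16@3: d1:11  d2:10  d3:12  d4:9  d5:6 — peak 12.

12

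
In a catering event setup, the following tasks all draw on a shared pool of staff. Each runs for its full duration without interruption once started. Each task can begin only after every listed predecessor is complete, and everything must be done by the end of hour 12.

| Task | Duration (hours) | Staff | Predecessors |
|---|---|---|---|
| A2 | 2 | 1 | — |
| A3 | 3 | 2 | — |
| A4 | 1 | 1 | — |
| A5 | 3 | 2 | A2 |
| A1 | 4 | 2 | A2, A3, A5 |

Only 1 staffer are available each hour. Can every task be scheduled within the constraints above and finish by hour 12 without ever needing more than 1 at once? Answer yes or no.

no

Total staffer-hours = 23; over 12 hours the average is 23/12 > 1, so some hour must exceed 1.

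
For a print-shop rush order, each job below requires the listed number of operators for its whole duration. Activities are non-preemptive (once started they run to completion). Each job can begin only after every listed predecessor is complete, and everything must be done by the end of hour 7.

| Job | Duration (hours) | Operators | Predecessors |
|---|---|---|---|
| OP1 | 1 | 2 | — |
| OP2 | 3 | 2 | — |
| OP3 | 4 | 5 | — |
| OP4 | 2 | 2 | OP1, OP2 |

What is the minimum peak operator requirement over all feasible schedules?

7

Early-start (OP1@1, OP2@1, OP3@1, OP4@4) gives peak 9: h1:9  h2:7  h3:7  h4:7  h5:2  h6:0  h7:0.
Shift OP3→2.
Schedule OP1@1, OP2@1, OP3@2, OP4@4: h1:4  h2:7  h3:7  h4:7  h5:7  h6:0  h7:0 — peak 7.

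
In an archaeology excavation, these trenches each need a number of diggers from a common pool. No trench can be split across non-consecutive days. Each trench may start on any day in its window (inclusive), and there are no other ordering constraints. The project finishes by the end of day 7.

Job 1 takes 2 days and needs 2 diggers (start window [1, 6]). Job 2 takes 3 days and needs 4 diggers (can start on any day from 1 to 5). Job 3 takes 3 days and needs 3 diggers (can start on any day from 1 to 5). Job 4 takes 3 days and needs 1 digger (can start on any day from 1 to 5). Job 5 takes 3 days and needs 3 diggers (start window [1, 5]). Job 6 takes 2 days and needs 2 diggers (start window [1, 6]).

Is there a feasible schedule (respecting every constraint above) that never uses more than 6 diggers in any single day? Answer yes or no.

no

The minimum achievable peak is 7; 6 < 7, so no feasible schedule stays within the cap.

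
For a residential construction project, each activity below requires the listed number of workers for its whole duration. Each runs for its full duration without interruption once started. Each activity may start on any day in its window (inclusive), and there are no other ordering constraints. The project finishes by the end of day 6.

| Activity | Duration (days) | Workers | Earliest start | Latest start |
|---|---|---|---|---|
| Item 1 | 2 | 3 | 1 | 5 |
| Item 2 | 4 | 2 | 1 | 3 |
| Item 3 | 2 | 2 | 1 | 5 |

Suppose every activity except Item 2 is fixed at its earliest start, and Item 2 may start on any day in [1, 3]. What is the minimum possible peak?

5

Item 2@1: d1:7  d2:7  d3:2  d4:2  d5:0  d6:0 → peak 7
Item 2@2: d1:5  d2:7  d3:2  d4:2  d5:2  d6:0 → peak 7
Item 2@3: d1:5  d2:5  d3:2  d4:2  d5:2  d6:2 → peak 5
Best is Item 2@3, peak 5.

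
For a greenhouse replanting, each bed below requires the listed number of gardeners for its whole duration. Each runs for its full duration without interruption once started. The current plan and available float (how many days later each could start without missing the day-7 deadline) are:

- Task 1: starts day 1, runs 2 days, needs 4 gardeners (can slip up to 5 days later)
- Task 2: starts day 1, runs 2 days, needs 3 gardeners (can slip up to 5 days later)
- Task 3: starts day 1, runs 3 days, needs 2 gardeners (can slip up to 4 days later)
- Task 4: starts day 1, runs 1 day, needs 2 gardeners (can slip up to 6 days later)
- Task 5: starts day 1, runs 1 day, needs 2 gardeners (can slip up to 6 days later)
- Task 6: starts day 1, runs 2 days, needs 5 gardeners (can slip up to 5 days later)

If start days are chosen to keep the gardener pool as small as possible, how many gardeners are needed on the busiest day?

6

Early-start (Task 1@1, Task 2@1, Task 3@1, Task 4@1, Task 5@1, Task 6@1) gives peak 18: d1:18  d2:14  d3:2  d4:0  d5:0  d6:0  d7:0.
Shift Task 2→3, Task 4→4, Task 5→5, Task 6→6.
Schedule Task 1@1, Task 2@3, Task 3@1, Task 4@4, Task 5@5, Task 6@6: d1:6  d2:6  d3:5  d4:5  d5:2  d6:5  d7:5 — peak 6.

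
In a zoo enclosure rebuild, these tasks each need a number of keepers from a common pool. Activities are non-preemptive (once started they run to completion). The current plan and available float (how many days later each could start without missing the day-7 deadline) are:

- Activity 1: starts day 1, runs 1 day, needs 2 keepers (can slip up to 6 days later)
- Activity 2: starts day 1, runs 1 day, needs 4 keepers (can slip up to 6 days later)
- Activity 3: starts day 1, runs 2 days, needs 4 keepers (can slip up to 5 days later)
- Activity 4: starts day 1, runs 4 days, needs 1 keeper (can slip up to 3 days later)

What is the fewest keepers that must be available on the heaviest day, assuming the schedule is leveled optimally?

4

Early-start (Activity 1@1, Activity 2@1, Activity 3@1, Activity 4@1) gives peak 11: d1:11  d2:5  d3:1  d4:1  d5:0  d6:0  d7:0.
Shift Activity 2→5, Activity 3→6.
Schedule Activity 1@1, Activity 2@5, Activity 3@6, Activity 4@1: d1:3  d2:1  d3:1  d4:1  d5:4  d6:4  d7:4 — peak 4.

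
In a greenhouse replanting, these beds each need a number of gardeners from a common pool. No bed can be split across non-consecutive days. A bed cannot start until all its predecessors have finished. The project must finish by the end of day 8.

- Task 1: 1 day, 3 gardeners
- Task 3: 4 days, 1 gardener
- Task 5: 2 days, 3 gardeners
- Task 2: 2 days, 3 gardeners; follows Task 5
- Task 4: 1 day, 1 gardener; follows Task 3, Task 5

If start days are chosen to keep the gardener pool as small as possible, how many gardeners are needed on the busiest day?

4

Early-start (Task 1@1, Task 3@1, Task 5@1, Task 2@3, Task 4@5) gives peak 7: d1:7  d2:4  d3:4  d4:4  d5:1  d6:0  d7:0  d8:0.
Shift Task 5→2, Task 2→4.
Schedule Task 1@1, Task 3@1, Task 5@2, Task 2@4, Task 4@5: d1:4  d2:4  d3:4  d4:4  d5:4  d6:0  d7:0  d8:0 — peak 4.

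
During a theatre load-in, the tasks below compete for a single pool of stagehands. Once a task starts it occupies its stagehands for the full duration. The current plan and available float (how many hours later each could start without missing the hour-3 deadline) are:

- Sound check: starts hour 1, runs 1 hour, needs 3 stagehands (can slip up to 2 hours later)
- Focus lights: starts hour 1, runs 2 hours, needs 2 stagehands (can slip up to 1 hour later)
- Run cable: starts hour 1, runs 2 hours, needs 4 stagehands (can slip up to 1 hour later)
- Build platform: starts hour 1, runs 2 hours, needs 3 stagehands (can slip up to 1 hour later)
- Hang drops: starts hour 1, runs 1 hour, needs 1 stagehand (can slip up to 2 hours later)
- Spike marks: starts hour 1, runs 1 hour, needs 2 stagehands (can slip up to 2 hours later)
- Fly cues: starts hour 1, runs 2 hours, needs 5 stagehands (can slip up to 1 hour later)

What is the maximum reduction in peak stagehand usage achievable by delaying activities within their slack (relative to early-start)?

6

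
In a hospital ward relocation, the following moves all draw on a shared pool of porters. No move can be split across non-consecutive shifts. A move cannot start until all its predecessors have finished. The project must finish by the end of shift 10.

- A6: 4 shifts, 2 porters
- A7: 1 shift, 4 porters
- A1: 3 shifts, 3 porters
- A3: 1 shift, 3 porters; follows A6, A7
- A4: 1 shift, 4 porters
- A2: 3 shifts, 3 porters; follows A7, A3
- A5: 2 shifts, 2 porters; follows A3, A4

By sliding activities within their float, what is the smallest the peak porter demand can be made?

5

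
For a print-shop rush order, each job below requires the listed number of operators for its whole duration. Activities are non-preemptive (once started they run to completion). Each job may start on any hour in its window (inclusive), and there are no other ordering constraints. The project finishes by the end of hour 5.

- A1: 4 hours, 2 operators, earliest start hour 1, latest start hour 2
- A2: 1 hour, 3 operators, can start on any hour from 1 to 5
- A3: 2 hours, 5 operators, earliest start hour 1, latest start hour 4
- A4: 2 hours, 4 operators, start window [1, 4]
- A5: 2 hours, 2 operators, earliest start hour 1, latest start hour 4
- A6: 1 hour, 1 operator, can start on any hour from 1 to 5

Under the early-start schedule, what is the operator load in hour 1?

17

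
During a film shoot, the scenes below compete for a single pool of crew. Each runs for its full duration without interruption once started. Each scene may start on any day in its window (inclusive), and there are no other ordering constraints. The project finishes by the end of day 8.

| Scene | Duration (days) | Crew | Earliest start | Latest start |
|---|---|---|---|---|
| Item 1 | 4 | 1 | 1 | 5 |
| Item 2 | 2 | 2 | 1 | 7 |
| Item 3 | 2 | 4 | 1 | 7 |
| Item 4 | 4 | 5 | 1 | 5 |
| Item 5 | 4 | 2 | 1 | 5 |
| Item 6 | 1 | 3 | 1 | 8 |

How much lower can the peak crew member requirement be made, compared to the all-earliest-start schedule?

Early-start peak: d1:17  d2:14  d3:8  d4:8  d5:0  d6:0  d7:0  d8:0 ⇒ 17.
Leveled (Item 1@1, Item 2@1, Item 3@1, Item 4@3, Item 5@5, Item 6@7): d1:7  d2:7  d3:6  d4:6  d5:7  d6:7  d7:5  d8:2 ⇒ 7.
Reduction 17 − 7 = 10.

10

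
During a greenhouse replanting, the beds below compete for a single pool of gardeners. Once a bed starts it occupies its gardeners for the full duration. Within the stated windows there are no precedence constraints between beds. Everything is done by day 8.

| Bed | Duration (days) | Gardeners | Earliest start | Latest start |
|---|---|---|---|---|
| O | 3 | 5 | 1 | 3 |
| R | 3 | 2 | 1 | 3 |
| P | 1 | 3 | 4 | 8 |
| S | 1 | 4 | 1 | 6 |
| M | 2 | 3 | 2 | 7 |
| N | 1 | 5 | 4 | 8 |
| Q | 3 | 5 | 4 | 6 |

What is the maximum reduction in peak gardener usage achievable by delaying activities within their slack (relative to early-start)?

Early-start peak: d1:11  d2:10  d3:10  d4:13  d5:5  d6:5  d7:0  d8:0 ⇒ 13.
Leveled (O@1, R@1, P@4, S@4, M@5, N@5, Q@6): d1:7  d2:7  d3:7  d4:7  d5:8  d6:8  d7:5  d8:5 ⇒ 8.
Reduction 13 − 8 = 5.

5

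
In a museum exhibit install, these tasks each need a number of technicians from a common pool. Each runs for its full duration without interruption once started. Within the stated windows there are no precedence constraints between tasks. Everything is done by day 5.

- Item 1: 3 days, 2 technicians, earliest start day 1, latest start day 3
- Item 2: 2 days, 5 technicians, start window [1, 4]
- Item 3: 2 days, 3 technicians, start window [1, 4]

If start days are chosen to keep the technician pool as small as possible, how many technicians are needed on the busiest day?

5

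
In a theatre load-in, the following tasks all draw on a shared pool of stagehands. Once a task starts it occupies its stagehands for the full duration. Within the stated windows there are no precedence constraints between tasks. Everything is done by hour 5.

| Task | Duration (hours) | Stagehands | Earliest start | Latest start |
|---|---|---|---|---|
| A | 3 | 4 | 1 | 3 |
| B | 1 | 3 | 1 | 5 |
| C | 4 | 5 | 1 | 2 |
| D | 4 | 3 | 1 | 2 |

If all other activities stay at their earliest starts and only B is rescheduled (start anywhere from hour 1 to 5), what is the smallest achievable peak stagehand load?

B@1: h1:15  h2:12  h3:12  h4:8  h5:0 → peak 15
B@2: h1:12  h2:15  h3:12  h4:8  h5:0 → peak 15
B@3: h1:12  h2:12  h3:15  h4:8  h5:0 → peak 15
B@4: h1:12  h2:12  h3:12  h4:11  h5:0 → peak 12
B@5: h1:12  h2:12  h3:12  h4:8  h5:3 → peak 12
Best is B@4, peak 12.

12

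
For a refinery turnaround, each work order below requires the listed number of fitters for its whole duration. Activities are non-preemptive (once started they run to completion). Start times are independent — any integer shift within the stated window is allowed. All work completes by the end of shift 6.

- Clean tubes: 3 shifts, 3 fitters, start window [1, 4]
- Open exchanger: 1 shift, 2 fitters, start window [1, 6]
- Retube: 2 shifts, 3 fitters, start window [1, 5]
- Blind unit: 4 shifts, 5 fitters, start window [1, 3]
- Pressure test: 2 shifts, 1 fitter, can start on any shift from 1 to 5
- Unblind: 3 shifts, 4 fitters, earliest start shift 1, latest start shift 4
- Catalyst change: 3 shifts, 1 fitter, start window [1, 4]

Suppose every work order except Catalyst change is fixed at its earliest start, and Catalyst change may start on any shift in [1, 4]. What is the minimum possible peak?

18

Catalyst change@1: s1:19  s2:17  s3:13  s4:5  s5:0  s6:0 → peak 19
Catalyst change@2: s1:18  s2:17  s3:13  s4:6  s5:0  s6:0 → peak 18
Catalyst change@3: s1:18  s2:16  s3:13  s4:6  s5:1  s6:0 → peak 18
Catalyst change@4: s1:18  s2:16  s3:12  s4:6  s5:1  s6:1 → peak 18
Best is Catalyst change@2, peak 18.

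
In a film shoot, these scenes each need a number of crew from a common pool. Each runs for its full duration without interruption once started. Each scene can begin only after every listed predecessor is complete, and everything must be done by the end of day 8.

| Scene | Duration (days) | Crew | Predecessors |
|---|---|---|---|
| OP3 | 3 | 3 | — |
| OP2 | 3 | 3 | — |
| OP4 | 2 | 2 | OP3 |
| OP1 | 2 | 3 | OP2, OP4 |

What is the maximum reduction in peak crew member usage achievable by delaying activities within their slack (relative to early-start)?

Early-start peak: d1:6  d2:6  d3:6  d4:2  d5:2  d6:3  d7:3  d8:0 ⇒ 6.
Leveled (OP3@1, OP2@4, OP4@4, OP1@7): d1:3  d2:3  d3:3  d4:5  d5:5  d6:3  d7:3  d8:3 ⇒ 5.
Reduction 6 − 5 = 1.

1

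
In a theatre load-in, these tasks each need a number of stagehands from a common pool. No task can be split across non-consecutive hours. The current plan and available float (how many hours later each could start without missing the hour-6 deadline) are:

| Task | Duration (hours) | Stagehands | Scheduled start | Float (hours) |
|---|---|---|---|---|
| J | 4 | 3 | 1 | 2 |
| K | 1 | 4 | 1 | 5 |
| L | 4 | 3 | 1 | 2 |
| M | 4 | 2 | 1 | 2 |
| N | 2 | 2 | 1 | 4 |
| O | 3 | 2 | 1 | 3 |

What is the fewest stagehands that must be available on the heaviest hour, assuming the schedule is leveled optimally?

10

Early-start (J@1, K@1, L@1, M@1, N@1, O@1) gives peak 16: h1:16  h2:12  h3:10  h4:8  h5:0  h6:0.
Shift M→2, N→2, O→4.
Schedule J@1, K@1, L@1, M@2, N@2, O@4: h1:10  h2:10  h3:10  h4:10  h5:4  h6:2 — peak 10.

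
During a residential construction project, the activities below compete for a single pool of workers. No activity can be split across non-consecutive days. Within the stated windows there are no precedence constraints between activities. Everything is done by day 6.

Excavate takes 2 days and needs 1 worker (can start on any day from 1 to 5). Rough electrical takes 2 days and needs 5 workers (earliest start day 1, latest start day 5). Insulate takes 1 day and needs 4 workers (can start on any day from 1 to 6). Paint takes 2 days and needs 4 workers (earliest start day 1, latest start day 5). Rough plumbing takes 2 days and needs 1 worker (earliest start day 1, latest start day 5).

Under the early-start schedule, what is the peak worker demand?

Early-start schedule: Excavate@1, Rough electrical@1, Insulate@1, Paint@1, Rough plumbing@1.
Load per day: day 1: 15, day 2: 11, day 3: 0, day 4: 0, day 5: 0, day 6: 0.
Peak is 15.

15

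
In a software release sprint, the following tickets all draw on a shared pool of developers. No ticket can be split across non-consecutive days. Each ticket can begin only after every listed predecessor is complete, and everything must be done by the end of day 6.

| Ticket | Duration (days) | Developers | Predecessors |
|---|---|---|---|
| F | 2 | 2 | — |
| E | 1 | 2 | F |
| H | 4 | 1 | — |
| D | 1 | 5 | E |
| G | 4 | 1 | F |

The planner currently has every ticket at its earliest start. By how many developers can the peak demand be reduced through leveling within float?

Early-start peak: d1:3  d2:3  d3:4  d4:7  d5:1  d6:1 ⇒ 7.
Leveled (F@1, E@3, H@1, D@5, G@3): d1:3  d2:3  d3:4  d4:2  d5:6  d6:1 ⇒ 6.
Reduction 7 − 6 = 1.

1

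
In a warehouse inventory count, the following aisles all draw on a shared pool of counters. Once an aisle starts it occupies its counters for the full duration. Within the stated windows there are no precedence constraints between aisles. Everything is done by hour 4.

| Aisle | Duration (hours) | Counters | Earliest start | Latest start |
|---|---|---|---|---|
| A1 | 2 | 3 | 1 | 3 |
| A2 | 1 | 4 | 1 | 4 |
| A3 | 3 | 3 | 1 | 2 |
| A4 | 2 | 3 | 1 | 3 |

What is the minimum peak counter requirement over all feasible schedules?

Early-start (A1@1, A2@1, A3@1, A4@1) gives peak 13: h1:13  h2:9  h3:3  h4:0.
Shift A3→2, A4→3.
Schedule A1@1, A2@1, A3@2, A4@3: h1:7  h2:6  h3:6  h4:6 — peak 7.
Total counter-hours = 25 over 4 hours ⇒ peak ≥ ⌈25/4⌉ = 7, so 7 is optimal.

7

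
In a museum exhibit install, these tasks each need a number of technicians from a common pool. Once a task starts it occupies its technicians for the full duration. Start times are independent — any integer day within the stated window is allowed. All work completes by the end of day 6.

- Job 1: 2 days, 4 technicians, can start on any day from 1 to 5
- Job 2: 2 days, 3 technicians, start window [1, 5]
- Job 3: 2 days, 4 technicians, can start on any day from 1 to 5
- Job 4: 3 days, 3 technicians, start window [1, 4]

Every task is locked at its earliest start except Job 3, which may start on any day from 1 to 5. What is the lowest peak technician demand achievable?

10

Job 3@1: d1:14  d2:14  d3:3  d4:0  d5:0  d6:0 → peak 14
Job 3@2: d1:10  d2:14  d3:7  d4:0  d5:0  d6:0 → peak 14
Job 3@3: d1:10  d2:10  d3:7  d4:4  d5:0  d6:0 → peak 10
Job 3@4: d1:10  d2:10  d3:3  d4:4  d5:4  d6:0 → peak 10
Job 3@5: d1:10  d2:10  d3:3  d4:0  d5:4  d6:4 → peak 10
Best is Job 3@3, peak 10.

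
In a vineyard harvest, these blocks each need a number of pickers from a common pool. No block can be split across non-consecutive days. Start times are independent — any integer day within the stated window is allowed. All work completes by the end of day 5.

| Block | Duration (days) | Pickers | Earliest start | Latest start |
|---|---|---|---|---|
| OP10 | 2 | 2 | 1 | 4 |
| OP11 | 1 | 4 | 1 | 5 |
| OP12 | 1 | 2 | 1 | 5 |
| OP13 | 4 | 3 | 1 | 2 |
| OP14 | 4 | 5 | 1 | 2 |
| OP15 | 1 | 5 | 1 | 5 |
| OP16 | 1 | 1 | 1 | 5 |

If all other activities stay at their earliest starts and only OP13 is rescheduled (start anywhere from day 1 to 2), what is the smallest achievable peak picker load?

OP13@1: d1:22  d2:10  d3:8  d4:8  d5:0 → peak 22
OP13@2: d1:19  d2:10  d3:8  d4:8  d5:3 → peak 19
Best is OP13@2, peak 19.

19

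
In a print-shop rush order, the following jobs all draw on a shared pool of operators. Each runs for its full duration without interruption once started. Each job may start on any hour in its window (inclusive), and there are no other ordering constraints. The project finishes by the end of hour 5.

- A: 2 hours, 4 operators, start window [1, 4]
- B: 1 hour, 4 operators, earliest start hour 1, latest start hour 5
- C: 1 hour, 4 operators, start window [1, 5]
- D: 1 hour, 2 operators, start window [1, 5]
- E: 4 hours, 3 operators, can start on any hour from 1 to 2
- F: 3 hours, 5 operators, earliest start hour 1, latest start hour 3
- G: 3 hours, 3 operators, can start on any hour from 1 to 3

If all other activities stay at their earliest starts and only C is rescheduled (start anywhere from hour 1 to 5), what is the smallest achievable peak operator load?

21

C@1: h1:25  h2:15  h3:11  h4:3  h5:0 → peak 25
C@2: h1:21  h2:19  h3:11  h4:3  h5:0 → peak 21
C@3: h1:21  h2:15  h3:15  h4:3  h5:0 → peak 21
C@4: h1:21  h2:15  h3:11  h4:7  h5:0 → peak 21
C@5: h1:21  h2:15  h3:11  h4:3  h5:4 → peak 21
Best is C@2, peak 21.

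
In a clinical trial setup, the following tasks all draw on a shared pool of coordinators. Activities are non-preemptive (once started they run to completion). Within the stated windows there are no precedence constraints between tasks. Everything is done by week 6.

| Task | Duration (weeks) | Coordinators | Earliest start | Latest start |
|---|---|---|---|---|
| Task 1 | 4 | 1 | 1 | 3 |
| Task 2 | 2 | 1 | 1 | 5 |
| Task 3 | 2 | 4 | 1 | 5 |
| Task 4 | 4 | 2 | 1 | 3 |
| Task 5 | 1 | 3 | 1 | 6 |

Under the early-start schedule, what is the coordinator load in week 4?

3

At early start, week 4 has: Task 1, Task 4.
Demand: 1 + 2 = 3.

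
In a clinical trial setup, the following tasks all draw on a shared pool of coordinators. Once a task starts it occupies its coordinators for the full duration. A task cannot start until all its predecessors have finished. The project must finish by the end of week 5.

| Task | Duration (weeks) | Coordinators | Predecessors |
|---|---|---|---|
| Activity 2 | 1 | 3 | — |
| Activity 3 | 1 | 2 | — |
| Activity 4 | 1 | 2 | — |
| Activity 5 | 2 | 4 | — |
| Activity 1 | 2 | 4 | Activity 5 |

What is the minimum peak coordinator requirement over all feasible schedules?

Early-start (Activity 2@1, Activity 3@1, Activity 4@1, Activity 5@1, Activity 1@3) gives peak 11: w1:11  w2:4  w3:4  w4:4  w5:0.
Shift Activity 4→2, Activity 5→2, Activity 1→4.
Schedule Activity 2@1, Activity 3@1, Activity 4@2, Activity 5@2, Activity 1@4: w1:5  w2:6  w3:4  w4:4  w5:4 — peak 6.

6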